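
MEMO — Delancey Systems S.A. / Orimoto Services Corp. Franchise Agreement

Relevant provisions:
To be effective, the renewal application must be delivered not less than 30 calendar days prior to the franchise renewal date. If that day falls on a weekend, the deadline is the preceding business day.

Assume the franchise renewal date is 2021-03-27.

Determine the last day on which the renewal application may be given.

2021-02-25

2021-03-27 minus 30 days is 2021-02-25. That is a Thursday, so no adjustment is needed.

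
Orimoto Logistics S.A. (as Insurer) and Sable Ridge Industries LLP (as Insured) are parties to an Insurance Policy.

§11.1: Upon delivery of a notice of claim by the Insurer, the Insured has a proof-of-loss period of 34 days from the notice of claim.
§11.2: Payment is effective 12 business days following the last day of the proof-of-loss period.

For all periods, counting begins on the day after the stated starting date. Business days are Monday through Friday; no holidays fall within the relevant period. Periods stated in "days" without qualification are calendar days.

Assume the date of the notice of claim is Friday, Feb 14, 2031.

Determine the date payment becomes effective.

Apr 7, 2031

Adding 34 calendar days to Feb 14, 2031 gives Mar 20, 2031, which is the last day of the proof-of-loss period.
The date payment becomes effective: counting 12 business days from Thursday, Mar 20, 2031 (Mar 21, Mar 24, Mar 25, Mar 26, …, Apr 3, Apr 4, Apr 7, skipping weekends) reaches Monday, Apr 7, 2031.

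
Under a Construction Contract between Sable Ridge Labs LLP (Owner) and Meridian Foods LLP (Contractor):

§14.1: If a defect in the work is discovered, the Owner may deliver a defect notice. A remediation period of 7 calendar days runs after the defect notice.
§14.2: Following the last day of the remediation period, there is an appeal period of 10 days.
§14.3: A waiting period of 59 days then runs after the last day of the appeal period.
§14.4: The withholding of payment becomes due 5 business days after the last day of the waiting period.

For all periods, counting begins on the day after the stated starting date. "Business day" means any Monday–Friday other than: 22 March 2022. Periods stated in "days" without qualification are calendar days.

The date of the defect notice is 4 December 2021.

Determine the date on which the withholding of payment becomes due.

25 February 2022

The last day of the remediation period: 7 calendar days after 4 December 2021 is 11 December 2021.
The last day of the appeal period: 11 December 2021 + 10 days = 21 December 2021.
The last day of the waiting period: 21 December 2021 + 59 days = 18 February 2022.
From Friday, 18 February 2022, 5 business days (Feb 21, Feb 22, Feb 23, Feb 24, Feb 25, skipping weekends) brings us to Friday, 25 February 2022, which is the date on which the withholding of payment becomes due.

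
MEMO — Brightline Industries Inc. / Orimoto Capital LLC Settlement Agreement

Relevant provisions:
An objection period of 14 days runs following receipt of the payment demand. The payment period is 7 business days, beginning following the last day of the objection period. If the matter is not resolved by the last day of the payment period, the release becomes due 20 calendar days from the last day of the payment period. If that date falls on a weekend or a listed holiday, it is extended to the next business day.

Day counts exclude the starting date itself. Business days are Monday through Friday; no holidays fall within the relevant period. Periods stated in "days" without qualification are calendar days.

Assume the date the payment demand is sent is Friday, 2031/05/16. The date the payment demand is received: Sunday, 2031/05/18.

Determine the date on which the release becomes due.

2031/06/30

Adding 14 calendar days to 2031/05/18 gives 2031/06/01, which is the last day of the objection period.
From Sunday, 2031/06/01, 7 business days (Jun 2, Jun 3, Jun 4, Jun 5, Jun 6, Jun 9, Jun 10, skipping weekends) brings us to Tuesday, 2031/06/10, which is the last day of the payment period.
The date on which the release becomes due: 20 calendar days after 2031/06/10 is 2031/06/30. 2031/06/30 is a Monday, so no roll-forward applies.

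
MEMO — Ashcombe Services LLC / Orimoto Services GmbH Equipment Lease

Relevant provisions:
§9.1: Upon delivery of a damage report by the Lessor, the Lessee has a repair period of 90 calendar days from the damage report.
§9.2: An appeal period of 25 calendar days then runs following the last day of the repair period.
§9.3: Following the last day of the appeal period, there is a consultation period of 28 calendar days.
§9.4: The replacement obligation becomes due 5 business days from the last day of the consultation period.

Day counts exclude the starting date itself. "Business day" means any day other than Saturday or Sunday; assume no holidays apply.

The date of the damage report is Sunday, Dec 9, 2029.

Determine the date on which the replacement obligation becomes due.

The last day of the repair period: 90 calendar days after Dec 9, 2029 is Mar 9, 2030.
Adding 25 calendar days to Mar 9, 2030 gives Apr 3, 2030, which is the last day of the appeal period.
The last day of the consultation period: Apr 3, 2030 + 28 days = May 1, 2030.
The date on which the replacement obligation becomes due: counting 5 business days from Wednesday, May 1, 2030 (May 2, May 3, May 6, May 7, May 8, skipping weekends) reaches Wednesday, May 8, 2030.

May 8, 2030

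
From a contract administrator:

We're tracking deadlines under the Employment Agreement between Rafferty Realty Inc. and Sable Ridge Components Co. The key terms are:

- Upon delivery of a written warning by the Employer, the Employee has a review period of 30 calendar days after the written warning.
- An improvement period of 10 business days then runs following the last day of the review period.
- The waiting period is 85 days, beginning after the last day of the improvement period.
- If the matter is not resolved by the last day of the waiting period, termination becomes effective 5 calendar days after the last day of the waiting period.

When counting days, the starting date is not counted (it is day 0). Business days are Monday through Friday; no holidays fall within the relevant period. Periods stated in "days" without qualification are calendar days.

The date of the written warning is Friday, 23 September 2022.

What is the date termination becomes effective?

2 February 2023

The last day of the review period: 30 calendar days after 23 September 2022 is 23 October 2022.
From Sunday, 23 October 2022, 10 business days (Oct 24, Oct 25, Oct 26, Oct 27, Oct 28, Oct 31, Nov 1, Nov 2, Nov 3, Nov 4, skipping weekends) brings us to Friday, 4 November 2022, which is the last day of the improvement period.
The last day of the waiting period: 85 calendar days after 4 November 2022 is 28 January 2023.
The date termination becomes effective: 5 calendar days after 28 January 2023 is 2 February 2023.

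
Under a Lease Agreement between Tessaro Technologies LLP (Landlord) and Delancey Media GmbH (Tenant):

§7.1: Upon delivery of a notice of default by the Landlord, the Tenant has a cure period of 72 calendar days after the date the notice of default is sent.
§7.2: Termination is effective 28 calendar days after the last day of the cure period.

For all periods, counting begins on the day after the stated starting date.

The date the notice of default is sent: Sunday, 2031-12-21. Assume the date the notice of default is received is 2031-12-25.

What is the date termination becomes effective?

The last day of the cure period: 72 calendar days after 2031-12-21 is 2032-03-02.
Adding 28 calendar days to 2032-03-02 gives 2032-03-30, which is the date termination becomes effective.

2032-03-30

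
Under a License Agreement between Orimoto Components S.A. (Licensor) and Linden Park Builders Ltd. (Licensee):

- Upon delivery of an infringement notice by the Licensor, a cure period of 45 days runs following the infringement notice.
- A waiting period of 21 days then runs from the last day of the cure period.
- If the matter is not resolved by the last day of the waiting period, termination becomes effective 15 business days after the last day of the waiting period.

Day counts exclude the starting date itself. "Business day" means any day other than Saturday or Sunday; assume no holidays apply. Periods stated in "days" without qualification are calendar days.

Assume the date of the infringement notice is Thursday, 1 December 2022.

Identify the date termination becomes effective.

24 February 2023

The last day of the cure period: 45 calendar days after 1 December 2022 is 15 January 2023.
The last day of the waiting period: 21 calendar days after 15 January 2023 is 5 February 2023.
From Sunday, 5 February 2023, 15 business days (Feb 6, Feb 7, Feb 8, Feb 9, …, Feb 22, Feb 23, Feb 24, skipping weekends) brings us to Friday, 24 February 2023, which is the date termination becomes effective.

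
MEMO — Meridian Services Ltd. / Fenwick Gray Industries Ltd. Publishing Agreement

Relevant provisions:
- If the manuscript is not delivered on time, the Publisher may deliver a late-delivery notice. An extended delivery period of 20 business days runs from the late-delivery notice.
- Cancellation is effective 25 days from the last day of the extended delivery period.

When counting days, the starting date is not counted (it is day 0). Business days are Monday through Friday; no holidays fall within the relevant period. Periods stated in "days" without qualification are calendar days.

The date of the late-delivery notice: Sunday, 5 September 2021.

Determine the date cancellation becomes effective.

26 October 2021

From Sunday, 5 September 2021, 20 business days (Sep 6, Sep 7, Sep 8, Sep 9, …, Sep 29, Sep 30, Oct 1, skipping weekends) brings us to Friday, 1 October 2021, which is the last day of the extended delivery period.
The date cancellation becomes effective: 25 calendar days after 1 October 2021 is 26 October 2021.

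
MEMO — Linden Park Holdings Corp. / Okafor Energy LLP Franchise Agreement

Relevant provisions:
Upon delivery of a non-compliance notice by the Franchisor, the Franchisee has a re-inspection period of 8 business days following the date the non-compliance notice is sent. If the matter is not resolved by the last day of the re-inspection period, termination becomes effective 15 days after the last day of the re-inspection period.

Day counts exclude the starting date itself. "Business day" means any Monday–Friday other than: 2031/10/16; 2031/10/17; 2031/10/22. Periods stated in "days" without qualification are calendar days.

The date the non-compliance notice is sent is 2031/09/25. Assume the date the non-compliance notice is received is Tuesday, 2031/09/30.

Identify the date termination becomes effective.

The last day of the re-inspection period: counting 8 business days from Thursday, 2031/09/25 (Sep 26, Sep 29, Sep 30, Oct 1, Oct 2, Oct 3, Oct 6, Oct 7, skipping weekends) reaches Tuesday, 2031/10/07.
The date termination becomes effective: 15 calendar days after 2031/10/07 is 2031/10/22.

2031/10/22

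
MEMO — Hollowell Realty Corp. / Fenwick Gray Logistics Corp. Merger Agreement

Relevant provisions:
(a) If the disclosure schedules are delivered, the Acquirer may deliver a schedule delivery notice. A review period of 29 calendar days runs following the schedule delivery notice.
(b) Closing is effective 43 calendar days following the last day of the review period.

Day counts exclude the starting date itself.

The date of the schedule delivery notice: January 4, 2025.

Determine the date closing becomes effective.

The last day of the review period: 29 calendar days after January 4, 2025 is February 2, 2025.
The date closing becomes effective: February 2, 2025 + 43 days = March 17, 2025.

March 17, 2025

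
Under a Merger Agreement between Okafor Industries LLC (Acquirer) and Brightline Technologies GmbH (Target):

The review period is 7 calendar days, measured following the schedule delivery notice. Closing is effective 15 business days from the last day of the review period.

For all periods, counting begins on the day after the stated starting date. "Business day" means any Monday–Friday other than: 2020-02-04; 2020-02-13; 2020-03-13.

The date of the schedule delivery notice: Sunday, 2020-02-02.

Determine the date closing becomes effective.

2020-03-02

The last day of the review period: 2020-02-02 + 7 days = 2020-02-09.
From Sunday, 2020-02-09, 15 business days (Feb 10, Feb 11, Feb 12, Feb 14, …, Feb 27, Feb 28, Mar 2, skipping weekends and the listed holiday on Feb 13) brings us to Monday, 2020-03-02, which is the date closing becomes effective.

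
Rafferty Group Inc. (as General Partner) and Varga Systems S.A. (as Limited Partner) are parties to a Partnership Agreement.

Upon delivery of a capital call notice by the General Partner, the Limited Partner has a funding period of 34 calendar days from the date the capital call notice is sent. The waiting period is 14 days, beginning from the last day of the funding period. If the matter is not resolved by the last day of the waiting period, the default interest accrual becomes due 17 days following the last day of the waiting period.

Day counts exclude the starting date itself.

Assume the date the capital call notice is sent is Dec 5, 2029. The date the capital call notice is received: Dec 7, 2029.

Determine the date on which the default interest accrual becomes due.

Adding 34 calendar days to Dec 5, 2029 gives Jan 8, 2030, which is the last day of the funding period.
The last day of the waiting period: 14 calendar days after Jan 8, 2030 is Jan 22, 2030.
The date on which the default interest accrual becomes due: 17 calendar days after Jan 22, 2030 is Feb 8, 2030.

Feb 8, 2030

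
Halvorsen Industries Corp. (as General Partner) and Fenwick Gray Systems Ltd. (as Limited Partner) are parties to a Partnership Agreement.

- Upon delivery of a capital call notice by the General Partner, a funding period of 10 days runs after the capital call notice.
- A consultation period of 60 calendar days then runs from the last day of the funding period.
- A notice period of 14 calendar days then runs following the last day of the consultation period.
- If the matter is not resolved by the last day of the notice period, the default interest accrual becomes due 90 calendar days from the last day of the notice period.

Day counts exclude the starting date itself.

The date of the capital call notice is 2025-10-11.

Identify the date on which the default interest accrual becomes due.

Adding 10 calendar days to 2025-10-11 gives 2025-10-21, which is the last day of the funding period.
The last day of the consultation period: 60 calendar days after 2025-10-21 is 2025-12-20.
Adding 14 calendar days to 2025-12-20 gives 2026-01-03, which is the last day of the notice period.
Adding 90 calendar days to 2026-01-03 gives 2026-04-03, which is the date on which the default interest accrual becomes due.

2026-04-03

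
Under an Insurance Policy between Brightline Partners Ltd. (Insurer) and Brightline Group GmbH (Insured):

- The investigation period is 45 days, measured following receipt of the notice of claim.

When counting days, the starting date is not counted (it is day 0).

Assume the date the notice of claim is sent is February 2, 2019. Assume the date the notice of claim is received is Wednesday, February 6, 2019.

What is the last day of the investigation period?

The last day of the investigation period: February 6, 2019 + 45 days = March 23, 2019.

March 23, 2019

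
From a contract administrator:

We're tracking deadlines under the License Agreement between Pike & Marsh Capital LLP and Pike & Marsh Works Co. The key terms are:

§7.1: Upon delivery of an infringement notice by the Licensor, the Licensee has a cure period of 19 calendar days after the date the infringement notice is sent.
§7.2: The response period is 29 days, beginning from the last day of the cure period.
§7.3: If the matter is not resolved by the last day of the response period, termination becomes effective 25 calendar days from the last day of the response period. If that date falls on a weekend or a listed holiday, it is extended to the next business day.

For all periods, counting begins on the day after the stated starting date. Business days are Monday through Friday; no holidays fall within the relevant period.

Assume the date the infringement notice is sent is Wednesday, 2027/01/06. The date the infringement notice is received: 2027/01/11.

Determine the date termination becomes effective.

The last day of the cure period: 19 calendar days after 2027/01/06 is 2027/01/25.
The last day of the response period: 2027/01/25 + 29 days = 2027/02/23.
The date termination becomes effective: 25 calendar days after 2027/02/23 is 2027/03/20. That falls on a Saturday, so it rolls to the next business day, Monday, 2027/03/22.

2027/03/22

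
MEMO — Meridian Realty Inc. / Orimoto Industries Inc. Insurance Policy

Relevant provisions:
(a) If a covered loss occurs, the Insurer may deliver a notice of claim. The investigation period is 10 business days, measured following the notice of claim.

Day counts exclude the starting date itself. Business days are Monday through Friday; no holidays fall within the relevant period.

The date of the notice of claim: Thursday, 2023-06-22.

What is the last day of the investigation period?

The last day of the investigation period: counting 10 business days from Thursday, 2023-06-22 (Jun 23, Jun 26, Jun 27, Jun 28, Jun 29, Jun 30, Jul 3, Jul 4, Jul 5, Jul 6, skipping weekends) reaches Thursday, 2023-07-06.

2023-07-06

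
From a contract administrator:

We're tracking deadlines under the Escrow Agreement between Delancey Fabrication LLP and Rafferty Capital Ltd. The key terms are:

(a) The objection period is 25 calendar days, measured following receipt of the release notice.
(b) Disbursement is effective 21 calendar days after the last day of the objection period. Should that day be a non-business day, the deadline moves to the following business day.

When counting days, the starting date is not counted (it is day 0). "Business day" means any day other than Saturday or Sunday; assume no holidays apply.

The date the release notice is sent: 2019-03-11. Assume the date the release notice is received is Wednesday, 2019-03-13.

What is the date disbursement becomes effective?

2019-04-29

The last day of the objection period: 2019-03-13 + 25 days = 2019-04-07.
The date disbursement becomes effective: 21 calendar days after 2019-04-07 is 2019-04-28. That falls on a Sunday, so it rolls to the next business day, Monday, 2019-04-29.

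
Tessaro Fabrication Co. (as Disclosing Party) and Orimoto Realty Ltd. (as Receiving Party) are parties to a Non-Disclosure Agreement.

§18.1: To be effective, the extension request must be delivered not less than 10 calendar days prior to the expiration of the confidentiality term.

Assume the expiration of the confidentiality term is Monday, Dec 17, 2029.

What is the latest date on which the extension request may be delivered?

Counting back 10 calendar days from Dec 17, 2029 gives Dec 7, 2029.

Dec 7, 2029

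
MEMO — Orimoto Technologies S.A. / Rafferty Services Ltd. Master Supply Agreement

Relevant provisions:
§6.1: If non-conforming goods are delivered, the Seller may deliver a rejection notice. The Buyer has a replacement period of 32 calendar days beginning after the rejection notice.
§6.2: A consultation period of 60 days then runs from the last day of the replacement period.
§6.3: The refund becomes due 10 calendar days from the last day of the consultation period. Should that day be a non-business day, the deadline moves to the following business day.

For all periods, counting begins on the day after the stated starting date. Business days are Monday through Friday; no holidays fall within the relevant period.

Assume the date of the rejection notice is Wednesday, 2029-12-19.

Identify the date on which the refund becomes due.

The last day of the replacement period: 2029-12-19 + 32 days = 2030-01-20.
The last day of the consultation period: 60 calendar days after 2030-01-20 is 2030-03-21.
The date on which the refund becomes due: 10 calendar days after 2030-03-21 is 2030-03-31. That falls on a Sunday, so it rolls to the next business day, Monday, 2030-04-01.

2030-04-01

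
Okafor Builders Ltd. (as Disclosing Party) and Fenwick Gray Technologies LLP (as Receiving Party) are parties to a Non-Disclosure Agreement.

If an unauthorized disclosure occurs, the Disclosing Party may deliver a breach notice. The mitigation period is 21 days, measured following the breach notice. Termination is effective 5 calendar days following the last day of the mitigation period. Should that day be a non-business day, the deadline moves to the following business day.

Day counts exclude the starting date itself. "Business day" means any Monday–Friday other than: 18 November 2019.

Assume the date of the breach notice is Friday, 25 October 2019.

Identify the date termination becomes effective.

The last day of the mitigation period: 25 October 2019 + 21 days = 15 November 2019.
The date termination becomes effective: 5 calendar days after 15 November 2019 is 20 November 2019. 20 November 2019 is a Wednesday and is not a listed holiday, so no roll-forward applies.

20 November 2019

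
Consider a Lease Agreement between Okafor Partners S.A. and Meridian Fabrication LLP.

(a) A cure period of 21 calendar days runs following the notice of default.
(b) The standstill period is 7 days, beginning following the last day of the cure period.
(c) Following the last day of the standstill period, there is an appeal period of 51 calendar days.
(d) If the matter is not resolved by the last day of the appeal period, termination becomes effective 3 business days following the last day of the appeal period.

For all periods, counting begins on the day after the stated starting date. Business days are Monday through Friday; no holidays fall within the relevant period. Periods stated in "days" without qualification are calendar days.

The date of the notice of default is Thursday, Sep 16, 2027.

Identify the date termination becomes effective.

Dec 8, 2027

The last day of the cure period: 21 calendar days after Sep 16, 2027 is Oct 7, 2027.
Adding 7 calendar days to Oct 7, 2027 gives Oct 14, 2027, which is the last day of the standstill period.
The last day of the appeal period: 51 calendar days after Oct 14, 2027 is Dec 4, 2027.
The date termination becomes effective: counting 3 business days from Saturday, Dec 4, 2027 (Dec 6, Dec 7, Dec 8, skipping weekends) reaches Wednesday, Dec 8, 2027.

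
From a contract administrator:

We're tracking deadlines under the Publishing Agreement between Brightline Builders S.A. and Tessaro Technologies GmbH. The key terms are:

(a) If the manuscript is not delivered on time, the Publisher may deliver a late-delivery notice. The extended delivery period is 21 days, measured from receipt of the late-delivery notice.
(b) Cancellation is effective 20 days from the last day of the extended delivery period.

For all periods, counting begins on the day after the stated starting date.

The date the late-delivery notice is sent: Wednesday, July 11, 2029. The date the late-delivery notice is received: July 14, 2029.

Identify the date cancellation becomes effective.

August 24, 2029

Adding 21 calendar days to July 14, 2029 gives August 4, 2029, which is the last day of the extended delivery period.
Adding 20 calendar days to August 4, 2029 gives August 24, 2029, which is the date cancellation becomes effective.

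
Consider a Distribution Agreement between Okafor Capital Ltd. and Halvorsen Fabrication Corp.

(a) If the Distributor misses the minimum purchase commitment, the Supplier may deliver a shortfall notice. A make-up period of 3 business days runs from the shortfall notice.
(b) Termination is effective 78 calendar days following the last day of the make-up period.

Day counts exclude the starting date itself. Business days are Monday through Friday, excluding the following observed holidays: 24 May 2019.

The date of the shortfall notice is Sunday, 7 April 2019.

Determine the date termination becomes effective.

27 June 2019

The last day of the make-up period: 3 business days after Sunday, 7 April 2019, skipping weekends — Apr 8, Apr 9, Apr 10 — lands on Wednesday, 10 April 2019.
The date termination becomes effective: 78 calendar days after 10 April 2019 is 27 June 2019.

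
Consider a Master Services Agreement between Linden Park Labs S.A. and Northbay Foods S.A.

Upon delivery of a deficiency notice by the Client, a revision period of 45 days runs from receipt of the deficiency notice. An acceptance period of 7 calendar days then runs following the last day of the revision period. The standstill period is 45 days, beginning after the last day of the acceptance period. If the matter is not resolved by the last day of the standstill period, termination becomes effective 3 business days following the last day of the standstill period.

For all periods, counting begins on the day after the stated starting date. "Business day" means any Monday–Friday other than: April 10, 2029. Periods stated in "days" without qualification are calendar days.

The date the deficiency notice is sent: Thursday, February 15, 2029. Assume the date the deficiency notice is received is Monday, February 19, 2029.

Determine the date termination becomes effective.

Adding 45 calendar days to February 19, 2029 gives April 5, 2029, which is the last day of the revision period.
Adding 7 calendar days to April 5, 2029 gives April 12, 2029, which is the last day of the acceptance period.
Adding 45 calendar days to April 12, 2029 gives May 27, 2029, which is the last day of the standstill period.
The date termination becomes effective: counting 3 business days from Sunday, May 27, 2029 (May 28, May 29, May 30, skipping weekends) reaches Wednesday, May 30, 2029.

May 30, 2029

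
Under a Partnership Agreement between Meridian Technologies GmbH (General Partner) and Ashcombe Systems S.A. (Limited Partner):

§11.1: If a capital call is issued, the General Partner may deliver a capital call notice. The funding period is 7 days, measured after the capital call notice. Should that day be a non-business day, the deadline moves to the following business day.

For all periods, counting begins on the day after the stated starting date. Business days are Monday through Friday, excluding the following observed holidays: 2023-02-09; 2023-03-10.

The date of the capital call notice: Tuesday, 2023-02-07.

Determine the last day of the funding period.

2023-02-14

Adding 7 calendar days to 2023-02-07 gives 2023-02-14, which is the last day of the funding period. 2023-02-14 is a Tuesday and is not a listed holiday, so no roll-forward applies.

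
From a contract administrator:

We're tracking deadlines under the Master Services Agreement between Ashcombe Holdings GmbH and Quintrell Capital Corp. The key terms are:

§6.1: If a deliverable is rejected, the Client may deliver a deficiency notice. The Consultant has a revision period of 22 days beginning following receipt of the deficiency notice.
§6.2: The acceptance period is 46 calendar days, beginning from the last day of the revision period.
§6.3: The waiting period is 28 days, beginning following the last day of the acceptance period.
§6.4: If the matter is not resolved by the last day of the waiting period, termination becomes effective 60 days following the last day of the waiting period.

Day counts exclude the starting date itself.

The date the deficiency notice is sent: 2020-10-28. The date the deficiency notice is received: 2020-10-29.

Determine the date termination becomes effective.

Adding 22 calendar days to 2020-10-29 gives 2020-11-20, which is the last day of the revision period.
Adding 46 calendar days to 2020-11-20 gives 2021-01-05, which is the last day of the acceptance period.
The last day of the waiting period: 2021-01-05 + 28 days = 2021-02-02.
The date termination becomes effective: 60 calendar days after 2021-02-02 is 2021-04-03.

2021-04-03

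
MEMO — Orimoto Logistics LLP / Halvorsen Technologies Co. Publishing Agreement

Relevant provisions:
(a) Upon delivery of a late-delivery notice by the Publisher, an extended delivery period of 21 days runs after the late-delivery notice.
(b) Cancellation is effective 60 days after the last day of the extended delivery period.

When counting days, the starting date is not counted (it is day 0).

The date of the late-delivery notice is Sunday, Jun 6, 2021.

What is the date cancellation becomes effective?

Aug 26, 2021

The last day of the extended delivery period: 21 calendar days after Jun 6, 2021 is Jun 27, 2021.
The date cancellation becomes effective: Jun 27, 2021 + 60 days = Aug 26, 2021.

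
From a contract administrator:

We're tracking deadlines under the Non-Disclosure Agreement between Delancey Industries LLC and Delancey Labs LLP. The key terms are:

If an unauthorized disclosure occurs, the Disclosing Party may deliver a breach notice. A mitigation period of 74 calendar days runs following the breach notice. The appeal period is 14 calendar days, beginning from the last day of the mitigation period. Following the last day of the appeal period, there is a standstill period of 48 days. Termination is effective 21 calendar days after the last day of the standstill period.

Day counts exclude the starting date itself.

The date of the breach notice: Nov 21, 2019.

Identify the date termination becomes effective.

Apr 26, 2020

Adding 74 calendar days to Nov 21, 2019 gives Feb 3, 2020, which is the last day of the mitigation period.
Adding 14 calendar days to Feb 3, 2020 gives Feb 17, 2020, which is the last day of the appeal period.
Adding 48 calendar days to Feb 17, 2020 gives Apr 5, 2020, which is the last day of the standstill period.
Adding 21 calendar days to Apr 5, 2020 gives Apr 26, 2020, which is the date termination becomes effective.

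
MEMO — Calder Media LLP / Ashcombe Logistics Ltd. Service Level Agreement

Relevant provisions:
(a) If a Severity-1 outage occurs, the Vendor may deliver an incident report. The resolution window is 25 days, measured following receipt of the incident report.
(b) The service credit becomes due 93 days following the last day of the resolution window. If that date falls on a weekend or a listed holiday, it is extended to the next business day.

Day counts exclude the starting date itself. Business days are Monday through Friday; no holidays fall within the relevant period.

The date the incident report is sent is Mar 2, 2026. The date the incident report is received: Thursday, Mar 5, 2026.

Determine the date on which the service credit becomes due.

Adding 25 calendar days to Mar 5, 2026 gives Mar 30, 2026, which is the last day of the resolution window.
Adding 93 calendar days to Mar 30, 2026 gives Jul 1, 2026, which is the date on which the service credit becomes due. Jul 1, 2026 is a Wednesday, so no roll-forward applies.

Jul 1, 2026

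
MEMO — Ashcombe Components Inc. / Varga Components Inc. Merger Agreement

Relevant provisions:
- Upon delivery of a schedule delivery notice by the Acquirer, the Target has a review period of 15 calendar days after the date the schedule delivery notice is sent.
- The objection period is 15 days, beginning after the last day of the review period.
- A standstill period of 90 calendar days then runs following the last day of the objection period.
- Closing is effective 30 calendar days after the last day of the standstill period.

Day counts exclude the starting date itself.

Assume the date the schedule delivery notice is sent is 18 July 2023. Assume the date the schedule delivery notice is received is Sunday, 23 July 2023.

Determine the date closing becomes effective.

Adding 15 calendar days to 18 July 2023 gives 2 August 2023, which is the last day of the review period.
The last day of the objection period: 2 August 2023 + 15 days = 17 August 2023.
Adding 90 calendar days to 17 August 2023 gives 15 November 2023, which is the last day of the standstill period.
The date closing becomes effective: 15 November 2023 + 30 days = 15 December 2023.

15 December 2023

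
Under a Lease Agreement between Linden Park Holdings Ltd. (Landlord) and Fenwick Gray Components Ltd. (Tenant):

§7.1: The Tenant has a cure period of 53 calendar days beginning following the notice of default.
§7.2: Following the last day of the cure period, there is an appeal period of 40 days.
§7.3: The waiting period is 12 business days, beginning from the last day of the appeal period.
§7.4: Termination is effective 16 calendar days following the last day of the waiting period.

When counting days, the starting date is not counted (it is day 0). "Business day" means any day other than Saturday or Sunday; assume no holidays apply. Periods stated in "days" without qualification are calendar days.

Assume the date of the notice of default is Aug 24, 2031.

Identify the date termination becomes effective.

Adding 53 calendar days to Aug 24, 2031 gives Oct 16, 2031, which is the last day of the cure period.
Adding 40 calendar days to Oct 16, 2031 gives Nov 25, 2031, which is the last day of the appeal period.
The last day of the waiting period: 12 business days after Tuesday, Nov 25, 2031, skipping weekends — Nov 26, Nov 27, Nov 28, Dec 1, …, Dec 9, Dec 10, Dec 11 — lands on Thursday, Dec 11, 2031.
Adding 16 calendar days to Dec 11, 2031 gives Dec 27, 2031, which is the date termination becomes effective.

Dec 27, 2031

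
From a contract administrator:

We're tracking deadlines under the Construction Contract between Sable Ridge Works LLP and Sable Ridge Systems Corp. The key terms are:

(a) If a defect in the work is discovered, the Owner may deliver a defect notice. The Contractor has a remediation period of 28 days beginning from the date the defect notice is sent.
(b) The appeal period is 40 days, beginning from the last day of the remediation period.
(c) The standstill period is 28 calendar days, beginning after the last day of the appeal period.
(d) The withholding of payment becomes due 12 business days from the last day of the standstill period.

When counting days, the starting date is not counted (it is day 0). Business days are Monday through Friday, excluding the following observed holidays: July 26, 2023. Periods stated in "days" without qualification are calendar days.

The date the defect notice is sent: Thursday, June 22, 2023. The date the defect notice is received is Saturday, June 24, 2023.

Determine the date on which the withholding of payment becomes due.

October 12, 2023

The last day of the remediation period: June 22, 2023 + 28 days = July 20, 2023.
Adding 40 calendar days to July 20, 2023 gives August 29, 2023, which is the last day of the appeal period.
The last day of the standstill period: 28 calendar days after August 29, 2023 is September 26, 2023.
The date on which the withholding of payment becomes due: counting 12 business days from Tuesday, September 26, 2023 (Sep 27, Sep 28, Sep 29, Oct 2, …, Oct 10, Oct 11, Oct 12, skipping weekends) reaches Thursday, October 12, 2023.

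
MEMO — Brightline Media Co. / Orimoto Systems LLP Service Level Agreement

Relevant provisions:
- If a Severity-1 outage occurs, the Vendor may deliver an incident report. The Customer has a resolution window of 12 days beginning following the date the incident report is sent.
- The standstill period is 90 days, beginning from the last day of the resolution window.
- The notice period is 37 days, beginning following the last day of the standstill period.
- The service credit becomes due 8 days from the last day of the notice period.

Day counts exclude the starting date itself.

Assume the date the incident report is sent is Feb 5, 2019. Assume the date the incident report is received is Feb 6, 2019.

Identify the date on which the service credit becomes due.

Jul 2, 2019

The last day of the resolution window: 12 calendar days after Feb 5, 2019 is Feb 17, 2019.
The last day of the standstill period: Feb 17, 2019 + 90 days = May 18, 2019.
The last day of the notice period: May 18, 2019 + 37 days = Jun 24, 2019.
The date on which the service credit becomes due: Jun 24, 2019 + 8 days = Jul 2, 2019.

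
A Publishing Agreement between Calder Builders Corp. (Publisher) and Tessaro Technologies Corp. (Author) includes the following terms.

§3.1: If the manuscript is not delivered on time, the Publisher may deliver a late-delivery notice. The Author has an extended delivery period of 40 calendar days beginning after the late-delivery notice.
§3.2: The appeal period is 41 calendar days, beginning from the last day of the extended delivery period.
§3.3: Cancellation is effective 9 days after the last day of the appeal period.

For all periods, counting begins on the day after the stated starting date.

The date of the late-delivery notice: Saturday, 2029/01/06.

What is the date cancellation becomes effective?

2029/04/06

The last day of the extended delivery period: 2029/01/06 + 40 days = 2029/02/15.
Adding 41 calendar days to 2029/02/15 gives 2029/03/28, which is the last day of the appeal period.
The date cancellation becomes effective: 2029/03/28 + 9 days = 2029/04/06.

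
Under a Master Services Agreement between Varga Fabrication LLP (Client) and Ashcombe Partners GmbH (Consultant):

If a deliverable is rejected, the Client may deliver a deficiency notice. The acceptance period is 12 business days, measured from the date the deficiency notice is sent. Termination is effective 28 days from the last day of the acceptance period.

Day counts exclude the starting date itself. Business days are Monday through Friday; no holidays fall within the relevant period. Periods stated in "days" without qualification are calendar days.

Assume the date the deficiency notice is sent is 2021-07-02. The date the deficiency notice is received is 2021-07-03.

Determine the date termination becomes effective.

The last day of the acceptance period: 12 business days after Friday, 2021-07-02, skipping weekends — Jul 5, Jul 6, Jul 7, Jul 8, …, Jul 16, Jul 19, Jul 20 — lands on Tuesday, 2021-07-20.
The date termination becomes effective: 2021-07-20 + 28 days = 2021-08-17.

2021-08-17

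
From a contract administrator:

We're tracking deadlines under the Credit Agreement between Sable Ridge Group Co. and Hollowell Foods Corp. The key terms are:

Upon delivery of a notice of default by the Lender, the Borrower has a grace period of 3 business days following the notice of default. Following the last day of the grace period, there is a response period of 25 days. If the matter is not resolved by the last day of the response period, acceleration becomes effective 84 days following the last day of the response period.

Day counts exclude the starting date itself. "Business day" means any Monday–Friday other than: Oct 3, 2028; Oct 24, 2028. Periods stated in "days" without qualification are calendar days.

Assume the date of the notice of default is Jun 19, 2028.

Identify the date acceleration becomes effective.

Oct 9, 2028

The last day of the grace period: counting 3 business days from Monday, Jun 19, 2028 (Jun 20, Jun 21, Jun 22, skipping weekends) reaches Thursday, Jun 22, 2028.
Adding 25 calendar days to Jun 22, 2028 gives Jul 17, 2028, which is the last day of the response period.
Adding 84 calendar days to Jul 17, 2028 gives Oct 9, 2028, which is the date acceleration becomes effective.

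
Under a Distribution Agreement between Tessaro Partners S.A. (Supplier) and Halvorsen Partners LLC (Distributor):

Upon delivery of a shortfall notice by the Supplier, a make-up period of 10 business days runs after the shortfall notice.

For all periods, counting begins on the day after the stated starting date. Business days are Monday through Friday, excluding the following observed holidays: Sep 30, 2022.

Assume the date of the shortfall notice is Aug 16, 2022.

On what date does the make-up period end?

The last day of the make-up period: counting 10 business days from Tuesday, Aug 16, 2022 (Aug 17, Aug 18, Aug 19, Aug 22, Aug 23, Aug 24, Aug 25, Aug 26, Aug 29, Aug 30, skipping weekends) reaches Tuesday, Aug 30, 2022.

Aug 30, 2022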